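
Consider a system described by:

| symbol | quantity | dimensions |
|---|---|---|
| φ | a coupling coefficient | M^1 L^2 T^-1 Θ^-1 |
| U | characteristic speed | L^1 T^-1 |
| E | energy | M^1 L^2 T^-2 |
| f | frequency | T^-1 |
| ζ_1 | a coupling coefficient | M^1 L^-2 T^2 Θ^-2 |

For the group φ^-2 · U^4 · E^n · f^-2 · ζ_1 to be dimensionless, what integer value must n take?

Balance the M exponent: (1)·n from E, plus −2·(1) + 4·(0) − 2·(0) + (1) = -1 from the rest, must sum to zero.
n − 1 = 0, so n = 1.

1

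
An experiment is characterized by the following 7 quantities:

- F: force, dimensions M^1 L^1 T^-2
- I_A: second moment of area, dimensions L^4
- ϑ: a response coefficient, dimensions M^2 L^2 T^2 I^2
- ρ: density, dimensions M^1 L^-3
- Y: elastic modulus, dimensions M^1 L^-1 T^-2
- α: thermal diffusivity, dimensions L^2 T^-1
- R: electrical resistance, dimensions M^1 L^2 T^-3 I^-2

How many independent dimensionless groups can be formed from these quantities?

There are 7 variables and 4 base dimensions (M, L, T, I).
The dimension matrix has rank 4.
Independent dimensionless groups: 7 − 4 = 3.

3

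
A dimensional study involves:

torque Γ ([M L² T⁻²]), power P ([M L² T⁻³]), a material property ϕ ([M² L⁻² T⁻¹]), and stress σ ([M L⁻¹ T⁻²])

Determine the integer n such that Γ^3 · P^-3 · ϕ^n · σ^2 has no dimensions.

Balance the M exponent: (2)·n from ϕ, plus 3·(1) − 3·(1) + 2·(1) = 2 from the rest, must sum to zero.
2n + 2 = 0, so n = -1.

-1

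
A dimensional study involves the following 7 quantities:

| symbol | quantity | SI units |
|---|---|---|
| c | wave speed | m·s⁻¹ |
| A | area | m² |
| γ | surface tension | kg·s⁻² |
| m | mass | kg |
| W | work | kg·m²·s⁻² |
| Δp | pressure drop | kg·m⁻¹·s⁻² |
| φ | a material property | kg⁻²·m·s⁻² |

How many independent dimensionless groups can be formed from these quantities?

4

There are 7 variables and 3 base dimensions (M, L, T).
The dimension matrix has rank 3.
Independent dimensionless groups: 7 − 3 = 4.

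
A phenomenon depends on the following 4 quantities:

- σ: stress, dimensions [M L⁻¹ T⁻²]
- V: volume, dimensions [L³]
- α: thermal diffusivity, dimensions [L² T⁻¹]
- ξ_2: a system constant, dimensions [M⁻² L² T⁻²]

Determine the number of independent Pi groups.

There are 4 variables and 3 base dimensions (M, L, T).
The dimension matrix has rank 3.
Independent dimensionless groups: 4 − 3 = 1.

1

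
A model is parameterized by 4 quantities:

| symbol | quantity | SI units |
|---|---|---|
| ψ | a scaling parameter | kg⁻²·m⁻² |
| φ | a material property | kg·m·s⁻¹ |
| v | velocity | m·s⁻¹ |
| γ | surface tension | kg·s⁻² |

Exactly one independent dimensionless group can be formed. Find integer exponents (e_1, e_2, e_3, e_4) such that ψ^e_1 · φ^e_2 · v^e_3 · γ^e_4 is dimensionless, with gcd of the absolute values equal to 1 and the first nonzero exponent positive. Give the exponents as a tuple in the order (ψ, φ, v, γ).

(1, 3, -1, -1)

M: e_1·(-2) + e_2·(1) + e_3·(0) + e_4·(1) = 0
L: e_1·(-2) + e_2·(1) + e_3·(1) + e_4·(0) = 0
T: e_1·(0) + e_2·(-1) + e_3·(-1) + e_4·(-2) = 0
Solving this homogeneous linear system for the smallest-integer solution (first nonzero entry positive) gives (1, 3, -1, -1).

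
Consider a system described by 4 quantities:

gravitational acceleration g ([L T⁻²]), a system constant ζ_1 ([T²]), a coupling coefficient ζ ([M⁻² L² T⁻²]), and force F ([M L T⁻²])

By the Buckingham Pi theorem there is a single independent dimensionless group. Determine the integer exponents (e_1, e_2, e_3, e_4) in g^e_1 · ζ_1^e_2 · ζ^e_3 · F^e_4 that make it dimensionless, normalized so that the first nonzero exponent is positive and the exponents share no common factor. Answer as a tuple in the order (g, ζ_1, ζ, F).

M: e_1·(0) + e_2·(0) + e_3·(-2) + e_4·(1) = 0
L: e_1·(1) + e_2·(0) + e_3·(2) + e_4·(1) = 0
T: e_1·(-2) + e_2·(2) + e_3·(-2) + e_4·(-2) = 0
Solving this homogeneous linear system for the smallest-integer solution (first nonzero entry positive) gives (4, 1, -1, -2).

(4, 1, -1, -2)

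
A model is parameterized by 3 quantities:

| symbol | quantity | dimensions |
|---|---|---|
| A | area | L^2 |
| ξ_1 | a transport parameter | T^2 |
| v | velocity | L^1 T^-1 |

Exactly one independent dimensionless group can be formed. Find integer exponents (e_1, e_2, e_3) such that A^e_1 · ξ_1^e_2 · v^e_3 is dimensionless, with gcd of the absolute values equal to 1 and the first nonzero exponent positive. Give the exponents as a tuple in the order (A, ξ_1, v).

L: e_1·(2) + e_2·(0) + e_3·(1) = 0
T: e_1·(0) + e_2·(2) + e_3·(-1) = 0
Solving this homogeneous linear system for the smallest-integer solution (first nonzero entry positive) gives (1, -1, -2).

(1, -1, -2)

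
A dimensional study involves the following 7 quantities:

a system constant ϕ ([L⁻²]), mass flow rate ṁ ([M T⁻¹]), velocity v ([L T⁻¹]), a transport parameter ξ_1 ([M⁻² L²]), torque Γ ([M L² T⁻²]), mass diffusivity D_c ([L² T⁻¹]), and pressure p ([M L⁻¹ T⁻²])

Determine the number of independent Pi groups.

4

There are 7 variables and 3 base dimensions (M, L, T).
The dimension matrix has rank 3.
Independent dimensionless groups: 7 − 3 = 4.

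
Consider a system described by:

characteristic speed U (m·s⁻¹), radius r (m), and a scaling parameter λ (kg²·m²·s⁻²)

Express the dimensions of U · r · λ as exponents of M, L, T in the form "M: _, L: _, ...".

Collect each base-dimension exponent across the product:
  M: (0) + (0) + (2) = 2
  L: (1) + (1) + (2) = 4
  T: (-1) + (0) + (-2) = -3
So the dimensions are [M² L⁴ T⁻³].

M: 2, L: 4, T: -3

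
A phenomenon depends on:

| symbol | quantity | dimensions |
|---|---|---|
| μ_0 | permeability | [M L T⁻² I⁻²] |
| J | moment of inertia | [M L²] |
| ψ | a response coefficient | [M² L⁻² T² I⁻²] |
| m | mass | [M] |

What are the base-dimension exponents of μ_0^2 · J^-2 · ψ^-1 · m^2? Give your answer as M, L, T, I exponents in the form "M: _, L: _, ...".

M: 0, L: 0, T: -6, I: -2

Collect each base-dimension exponent across the product:
  M: 2·(1) − 2·(1) − (2) + 2·(1) = 0
  L: 2·(1) − 2·(2) − (-2) + 2·(0) = 0
  T: 2·(-2) − 2·(0) − (2) + 2·(0) = -6
  I: 2·(-2) − 2·(0) − (-2) + 2·(0) = -2
So the dimensions are [T⁻⁶ I⁻²].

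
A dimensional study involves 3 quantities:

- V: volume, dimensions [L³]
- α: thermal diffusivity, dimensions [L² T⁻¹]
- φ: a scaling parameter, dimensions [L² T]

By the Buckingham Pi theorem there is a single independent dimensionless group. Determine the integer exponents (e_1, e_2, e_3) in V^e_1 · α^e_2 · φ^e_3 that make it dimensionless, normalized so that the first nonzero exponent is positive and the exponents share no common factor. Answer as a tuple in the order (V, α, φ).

(4, -3, -3)

L: e_1·(3) + e_2·(2) + e_3·(2) = 0
T: e_1·(0) + e_2·(-1) + e_3·(1) = 0
Solving this homogeneous linear system for the smallest-integer solution (first nonzero entry positive) gives (4, -3, -3).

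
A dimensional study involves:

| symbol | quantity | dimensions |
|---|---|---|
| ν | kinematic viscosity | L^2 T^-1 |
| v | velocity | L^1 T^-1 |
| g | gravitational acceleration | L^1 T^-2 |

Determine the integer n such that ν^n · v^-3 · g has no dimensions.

Balance the L exponent: (2)·n from ν, plus −3·(1) + (1) = -2 from the rest, must sum to zero.
2n − 2 = 0, so n = 1.

1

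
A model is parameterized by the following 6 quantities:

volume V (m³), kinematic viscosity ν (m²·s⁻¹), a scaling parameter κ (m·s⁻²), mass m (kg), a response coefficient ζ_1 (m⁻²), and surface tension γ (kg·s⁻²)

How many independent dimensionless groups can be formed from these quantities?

3

There are 6 variables and 3 base dimensions (M, L, T).
The dimension matrix has rank 3.
Independent dimensionless groups: 6 − 3 = 3.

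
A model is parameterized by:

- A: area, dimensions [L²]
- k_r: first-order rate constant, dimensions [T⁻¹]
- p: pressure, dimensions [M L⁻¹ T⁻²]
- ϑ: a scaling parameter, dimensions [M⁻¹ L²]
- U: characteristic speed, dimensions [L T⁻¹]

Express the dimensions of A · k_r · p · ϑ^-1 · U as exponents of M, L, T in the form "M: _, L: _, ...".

Collect each base-dimension exponent across the product:
  M: (0) + (0) + (1) − (-1) + (0) = 2
  L: (2) + (0) + (-1) − (2) + (1) = 0
  T: (0) + (-1) + (-2) − (0) + (-1) = -4
So the dimensions are [M² T⁻⁴].

M: 2, L: 0, T: -4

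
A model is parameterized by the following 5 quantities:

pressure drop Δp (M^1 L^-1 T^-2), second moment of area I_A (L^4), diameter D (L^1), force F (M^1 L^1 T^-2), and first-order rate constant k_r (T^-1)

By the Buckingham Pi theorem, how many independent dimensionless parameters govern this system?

2

There are 5 variables and 3 base dimensions (M, L, T).
The dimension matrix has rank 3.
Independent dimensionless groups: 5 − 3 = 2.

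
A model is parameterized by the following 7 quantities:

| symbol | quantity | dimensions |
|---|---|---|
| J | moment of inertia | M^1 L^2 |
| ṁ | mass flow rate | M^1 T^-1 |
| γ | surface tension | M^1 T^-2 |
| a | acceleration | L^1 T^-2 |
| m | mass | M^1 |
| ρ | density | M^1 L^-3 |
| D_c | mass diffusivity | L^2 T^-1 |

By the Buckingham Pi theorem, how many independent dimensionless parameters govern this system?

There are 7 variables and 3 base dimensions (M, L, T).
The dimension matrix has rank 3.
Independent dimensionless groups: 7 − 3 = 4.

4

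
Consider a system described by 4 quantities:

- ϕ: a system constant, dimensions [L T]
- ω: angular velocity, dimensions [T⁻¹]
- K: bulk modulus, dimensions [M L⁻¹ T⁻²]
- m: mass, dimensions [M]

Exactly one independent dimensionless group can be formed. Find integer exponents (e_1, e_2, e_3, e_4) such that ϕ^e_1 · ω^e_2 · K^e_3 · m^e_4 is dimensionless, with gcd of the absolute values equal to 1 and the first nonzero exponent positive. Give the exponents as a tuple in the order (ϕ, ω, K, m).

M: e_1·(0) + e_2·(0) + e_3·(1) + e_4·(1) = 0
L: e_1·(1) + e_2·(0) + e_3·(-1) + e_4·(0) = 0
T: e_1·(1) + e_2·(-1) + e_3·(-2) + e_4·(0) = 0
Solving this homogeneous linear system for the smallest-integer solution (first nonzero entry positive) gives (1, -1, 1, -1).

(1, -1, 1, -1)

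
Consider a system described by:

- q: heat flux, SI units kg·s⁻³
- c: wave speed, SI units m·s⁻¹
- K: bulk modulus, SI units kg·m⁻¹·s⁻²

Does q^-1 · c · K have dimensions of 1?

Sum the exponent of each base dimension across the product:
  M: −[q]_M + [c]_M + [K]_M = −(1) + (0) + (1) = 0
  L: −[q]_L + [c]_L + [K]_L = −(0) + (1) + (-1) = 0
  T: −[q]_T + [c]_T + [K]_T = −(-3) + (-1) + (-2) = 0
All base exponents vanish — dimensionless.

yes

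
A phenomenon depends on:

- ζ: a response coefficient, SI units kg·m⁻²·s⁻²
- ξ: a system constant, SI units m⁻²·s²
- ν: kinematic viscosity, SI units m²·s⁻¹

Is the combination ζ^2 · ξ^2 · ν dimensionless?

Sum the exponent of each base dimension across the product:
  M: 2·[ζ]_M + 2·[ξ]_M + [ν]_M = 2·(1) + 2·(0) + (0) = 2
  L: 2·[ζ]_L + 2·[ξ]_L + [ν]_L = 2·(-2) + 2·(-2) + (2) = -6
  T: 2·[ζ]_T + 2·[ξ]_T + [ν]_T = 2·(-2) + 2·(2) + (-1) = -1
Net dimensions [M² L⁻⁶ T⁻¹] ≠ [1] — not dimensionless.

no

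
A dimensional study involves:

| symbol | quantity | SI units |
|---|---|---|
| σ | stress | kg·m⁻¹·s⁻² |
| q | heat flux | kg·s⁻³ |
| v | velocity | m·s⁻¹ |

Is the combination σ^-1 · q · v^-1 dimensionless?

yes

Sum the exponent of each base dimension across the product:
  M: −[σ]_M + [q]_M − [v]_M = −(1) + (1) − (0) = 0
  L: −[σ]_L + [q]_L − [v]_L = −(-1) + (0) − (1) = 0
  T: −[σ]_T + [q]_T − [v]_T = −(-2) + (-3) − (-1) = 0
  Θ: −[σ]_Θ + [q]_Θ − [v]_Θ = −(0) + (0) − (0) = 0
All base exponents vanish — dimensionless.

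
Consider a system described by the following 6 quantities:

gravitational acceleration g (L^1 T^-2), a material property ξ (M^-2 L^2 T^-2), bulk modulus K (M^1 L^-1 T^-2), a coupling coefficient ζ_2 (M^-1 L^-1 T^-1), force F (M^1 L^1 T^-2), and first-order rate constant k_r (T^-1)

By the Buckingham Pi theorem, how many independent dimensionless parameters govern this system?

3

There are 6 variables and 3 base dimensions (M, L, T).
The dimension matrix has rank 3.
Independent dimensionless groups: 6 − 3 = 3.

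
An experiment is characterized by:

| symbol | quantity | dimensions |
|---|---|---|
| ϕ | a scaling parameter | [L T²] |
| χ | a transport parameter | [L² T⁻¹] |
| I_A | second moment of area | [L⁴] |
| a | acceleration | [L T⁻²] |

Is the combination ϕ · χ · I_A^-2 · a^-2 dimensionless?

no

Sum the exponent of each base dimension across the product:
  L: [ϕ]_L + [χ]_L − 2·[I_A]_L − 2·[a]_L = (1) + (2) − 2·(4) − 2·(1) = -7
  T: [ϕ]_T + [χ]_T − 2·[I_A]_T − 2·[a]_T = (2) + (-1) − 2·(0) − 2·(-2) = 5
Net dimensions [L⁻⁷ T⁵] ≠ [1] — not dimensionless.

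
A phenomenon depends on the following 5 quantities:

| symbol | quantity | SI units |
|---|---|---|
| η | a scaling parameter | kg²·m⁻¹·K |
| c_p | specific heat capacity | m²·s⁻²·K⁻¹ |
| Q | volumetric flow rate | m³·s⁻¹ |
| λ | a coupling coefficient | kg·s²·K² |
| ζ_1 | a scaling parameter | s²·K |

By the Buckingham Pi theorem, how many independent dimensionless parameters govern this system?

There are 5 variables and 4 base dimensions (M, L, T, Θ).
The dimension matrix has rank 4.
Independent dimensionless groups: 5 − 4 = 1.

1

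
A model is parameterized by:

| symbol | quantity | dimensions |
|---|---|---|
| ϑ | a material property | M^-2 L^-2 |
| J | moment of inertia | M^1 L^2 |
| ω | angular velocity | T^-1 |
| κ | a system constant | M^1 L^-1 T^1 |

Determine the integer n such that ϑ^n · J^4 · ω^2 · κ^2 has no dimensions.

3

Balance the M exponent: (-2)·n from ϑ, plus 4·(1) + 2·(0) + 2·(1) = 6 from the rest, must sum to zero.
-2n + 6 = 0, so n = 3.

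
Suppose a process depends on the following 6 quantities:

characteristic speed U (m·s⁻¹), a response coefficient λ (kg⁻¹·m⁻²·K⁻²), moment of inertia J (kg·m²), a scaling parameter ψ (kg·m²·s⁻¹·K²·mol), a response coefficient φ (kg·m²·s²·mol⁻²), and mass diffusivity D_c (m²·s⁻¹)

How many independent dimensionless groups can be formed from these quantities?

1

There are 6 variables and 5 base dimensions (M, L, T, Θ, N).
The dimension matrix has rank 5.
Independent dimensionless groups: 6 − 5 = 1.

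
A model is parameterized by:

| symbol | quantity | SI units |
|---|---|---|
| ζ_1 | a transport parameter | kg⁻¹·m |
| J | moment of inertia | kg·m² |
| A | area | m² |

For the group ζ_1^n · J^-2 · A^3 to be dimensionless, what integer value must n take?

-2

Balance the M exponent: (-1)·n from ζ_1, plus −2·(1) + 3·(0) = -2 from the rest, must sum to zero.
−n − 2 = 0, so n = -2.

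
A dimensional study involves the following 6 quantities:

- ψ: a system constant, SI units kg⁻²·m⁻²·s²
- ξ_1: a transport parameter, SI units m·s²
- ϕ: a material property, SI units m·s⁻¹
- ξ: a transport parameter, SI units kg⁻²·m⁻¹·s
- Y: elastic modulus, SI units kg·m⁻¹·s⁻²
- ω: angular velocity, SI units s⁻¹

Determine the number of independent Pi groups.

3

There are 6 variables and 3 base dimensions (M, L, T).
The dimension matrix has rank 3.
Independent dimensionless groups: 6 − 3 = 3.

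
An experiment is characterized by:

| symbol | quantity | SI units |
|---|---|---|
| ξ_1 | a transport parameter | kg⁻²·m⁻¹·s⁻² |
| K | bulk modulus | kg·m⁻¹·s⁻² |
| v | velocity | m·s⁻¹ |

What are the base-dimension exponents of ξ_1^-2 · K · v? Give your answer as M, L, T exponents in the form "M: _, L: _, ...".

Collect each base-dimension exponent across the product:
  M: −2·(-2) + (1) + (0) = 5
  L: −2·(-1) + (-1) + (1) = 2
  T: −2·(-2) + (-2) + (-1) = 1
So the dimensions are [M⁵ L² T].

M: 5, L: 2, T: 1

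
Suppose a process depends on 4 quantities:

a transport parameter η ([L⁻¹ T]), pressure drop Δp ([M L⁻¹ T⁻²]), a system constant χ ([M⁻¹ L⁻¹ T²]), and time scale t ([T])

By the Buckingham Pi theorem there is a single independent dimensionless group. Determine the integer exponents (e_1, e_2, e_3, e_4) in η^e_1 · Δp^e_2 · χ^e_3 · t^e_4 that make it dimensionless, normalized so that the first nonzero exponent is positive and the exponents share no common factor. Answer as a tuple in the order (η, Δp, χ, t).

M: e_1·(0) + e_2·(1) + e_3·(-1) + e_4·(0) = 0
L: e_1·(-1) + e_2·(-1) + e_3·(-1) + e_4·(0) = 0
T: e_1·(1) + e_2·(-2) + e_3·(2) + e_4·(1) = 0
Solving this homogeneous linear system for the smallest-integer solution (first nonzero entry positive) gives (2, -1, -1, -2).

(2, -1, -1, -2)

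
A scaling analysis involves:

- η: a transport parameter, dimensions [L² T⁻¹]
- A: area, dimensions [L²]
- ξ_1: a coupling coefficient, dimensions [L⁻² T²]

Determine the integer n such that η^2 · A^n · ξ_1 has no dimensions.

Balance the L exponent: (2)·n from A, plus 2·(2) + (-2) = 2 from the rest, must sum to zero.
2n + 2 = 0, so n = -1.

-1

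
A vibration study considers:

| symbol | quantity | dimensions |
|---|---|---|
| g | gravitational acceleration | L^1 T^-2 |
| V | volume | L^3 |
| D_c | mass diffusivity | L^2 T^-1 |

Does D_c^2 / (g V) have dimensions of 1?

Sum the exponent of each base dimension across the product:
  M: −[g]_M − [V]_M + 2·[D_c]_M = −(0) − (0) + 2·(0) = 0
  L: −[g]_L − [V]_L + 2·[D_c]_L = −(1) − (3) + 2·(2) = 0
  T: −[g]_T − [V]_T + 2·[D_c]_T = −(-2) − (0) + 2·(-1) = 0
All base exponents vanish — dimensionless.

yes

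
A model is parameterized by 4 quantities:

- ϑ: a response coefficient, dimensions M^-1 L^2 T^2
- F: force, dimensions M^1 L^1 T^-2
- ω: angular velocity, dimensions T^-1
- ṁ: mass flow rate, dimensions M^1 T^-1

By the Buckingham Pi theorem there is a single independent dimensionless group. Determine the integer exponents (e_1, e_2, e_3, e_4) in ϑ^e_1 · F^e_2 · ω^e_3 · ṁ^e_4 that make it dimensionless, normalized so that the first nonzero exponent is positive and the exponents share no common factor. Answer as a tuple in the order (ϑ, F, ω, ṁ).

M: e_1·(-1) + e_2·(1) + e_3·(0) + e_4·(1) = 0
L: e_1·(2) + e_2·(1) + e_3·(0) + e_4·(0) = 0
T: e_1·(2) + e_2·(-2) + e_3·(-1) + e_4·(-1) = 0
Solving this homogeneous linear system for the smallest-integer solution (first nonzero entry positive) gives (1, -2, 3, 3).

(1, -2, 3, 3)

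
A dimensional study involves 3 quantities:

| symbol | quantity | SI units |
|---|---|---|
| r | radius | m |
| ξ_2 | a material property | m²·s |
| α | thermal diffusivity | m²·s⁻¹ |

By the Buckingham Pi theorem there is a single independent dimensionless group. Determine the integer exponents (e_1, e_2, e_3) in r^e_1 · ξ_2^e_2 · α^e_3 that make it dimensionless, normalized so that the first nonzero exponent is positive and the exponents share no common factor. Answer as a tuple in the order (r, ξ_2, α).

L: e_1·(1) + e_2·(2) + e_3·(2) = 0
T: e_1·(0) + e_2·(1) + e_3·(-1) = 0
Solving this homogeneous linear system for the smallest-integer solution (first nonzero entry positive) gives (4, -1, -1).

(4, -1, -1)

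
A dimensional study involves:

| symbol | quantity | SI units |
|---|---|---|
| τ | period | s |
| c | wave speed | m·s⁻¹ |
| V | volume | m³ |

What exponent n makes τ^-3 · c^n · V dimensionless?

Balance the L exponent: (1)·n from c, plus −3·(0) + (3) = 3 from the rest, must sum to zero.
n + 3 = 0, so n = -3.

-3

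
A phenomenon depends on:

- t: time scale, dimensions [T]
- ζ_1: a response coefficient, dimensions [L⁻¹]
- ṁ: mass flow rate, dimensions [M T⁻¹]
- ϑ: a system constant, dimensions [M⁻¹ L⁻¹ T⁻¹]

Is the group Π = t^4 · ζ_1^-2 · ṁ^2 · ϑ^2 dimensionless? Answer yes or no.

yes

Sum the exponent of each base dimension across the product:
  M: 4·[t]_M − 2·[ζ_1]_M + 2·[ṁ]_M + 2·[ϑ]_M = 4·(0) − 2·(0) + 2·(1) + 2·(-1) = 0
  L: 4·[t]_L − 2·[ζ_1]_L + 2·[ṁ]_L + 2·[ϑ]_L = 4·(0) − 2·(-1) + 2·(0) + 2·(-1) = 0
  T: 4·[t]_T − 2·[ζ_1]_T + 2·[ṁ]_T + 2·[ϑ]_T = 4·(1) − 2·(0) + 2·(-1) + 2·(-1) = 0
All base exponents vanish — dimensionless.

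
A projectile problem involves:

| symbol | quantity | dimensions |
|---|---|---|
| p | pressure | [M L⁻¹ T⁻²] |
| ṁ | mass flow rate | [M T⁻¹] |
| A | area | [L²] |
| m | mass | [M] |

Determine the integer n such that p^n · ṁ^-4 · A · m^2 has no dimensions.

Balance the M exponent: (1)·n from p, plus −4·(1) + (0) + 2·(1) = -2 from the rest, must sum to zero.
n − 2 = 0, so n = 2.

2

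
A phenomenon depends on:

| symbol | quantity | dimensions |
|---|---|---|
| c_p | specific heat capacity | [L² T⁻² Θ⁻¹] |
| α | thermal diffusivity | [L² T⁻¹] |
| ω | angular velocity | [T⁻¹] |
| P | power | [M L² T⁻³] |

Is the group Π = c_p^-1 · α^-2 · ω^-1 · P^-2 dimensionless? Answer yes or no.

Sum the exponent of each base dimension across the product:
  M: −[c_p]_M − 2·[α]_M − [ω]_M − 2·[P]_M = −(0) − 2·(0) − (0) − 2·(1) = -2
  L: −[c_p]_L − 2·[α]_L − [ω]_L − 2·[P]_L = −(2) − 2·(2) − (0) − 2·(2) = -10
  T: −[c_p]_T − 2·[α]_T − [ω]_T − 2·[P]_T = −(-2) − 2·(-1) − (-1) − 2·(-3) = 11
  Θ: −[c_p]_Θ − 2·[α]_Θ − [ω]_Θ − 2·[P]_Θ = −(-1) − 2·(0) − (0) − 2·(0) = 1
Net dimensions [M⁻² L⁻¹⁰ T¹¹ Θ] ≠ [1] — not dimensionless.

no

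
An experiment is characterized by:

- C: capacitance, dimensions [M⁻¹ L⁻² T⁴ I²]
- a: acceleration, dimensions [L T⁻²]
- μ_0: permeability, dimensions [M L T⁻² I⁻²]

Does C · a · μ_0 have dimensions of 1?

Sum the exponent of each base dimension across the product:
  M: [C]_M + [a]_M + [μ_0]_M = (-1) + (0) + (1) = 0
  L: [C]_L + [a]_L + [μ_0]_L = (-2) + (1) + (1) = 0
  T: [C]_T + [a]_T + [μ_0]_T = (4) + (-2) + (-2) = 0
  I: [C]_I + [a]_I + [μ_0]_I = (2) + (0) + (-2) = 0
All base exponents vanish — dimensionless.

yes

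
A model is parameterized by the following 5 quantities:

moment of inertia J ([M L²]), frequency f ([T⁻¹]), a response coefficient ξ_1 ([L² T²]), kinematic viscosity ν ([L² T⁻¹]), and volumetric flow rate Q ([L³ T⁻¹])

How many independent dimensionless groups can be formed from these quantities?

There are 5 variables and 3 base dimensions (M, L, T).
The dimension matrix has rank 3.
Independent dimensionless groups: 5 − 3 = 2.

2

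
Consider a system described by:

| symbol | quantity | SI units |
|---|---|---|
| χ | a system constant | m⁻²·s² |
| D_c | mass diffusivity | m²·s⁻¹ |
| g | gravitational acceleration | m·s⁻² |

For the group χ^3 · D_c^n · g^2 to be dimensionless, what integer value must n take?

Balance the L exponent: (2)·n from D_c, plus 3·(-2) + 2·(1) = -4 from the rest, must sum to zero.
2n − 4 = 0, so n = 2.

2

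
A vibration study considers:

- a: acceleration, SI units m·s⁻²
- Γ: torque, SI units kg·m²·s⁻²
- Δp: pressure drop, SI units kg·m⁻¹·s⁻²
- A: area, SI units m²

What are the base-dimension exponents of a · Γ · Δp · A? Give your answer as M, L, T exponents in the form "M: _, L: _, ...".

Collect each base-dimension exponent across the product:
  M: (0) + (1) + (1) + (0) = 2
  L: (1) + (2) + (-1) + (2) = 4
  T: (-2) + (-2) + (-2) + (0) = -6
So the dimensions are [M² L⁴ T⁻⁶].

M: 2, L: 4, T: -6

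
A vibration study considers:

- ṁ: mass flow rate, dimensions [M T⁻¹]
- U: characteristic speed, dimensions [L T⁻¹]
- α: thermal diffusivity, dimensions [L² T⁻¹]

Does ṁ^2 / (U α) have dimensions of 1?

Sum the exponent of each base dimension across the product:
  M: 2·[ṁ]_M − [U]_M − [α]_M = 2·(1) − (0) − (0) = 2
  L: 2·[ṁ]_L − [U]_L − [α]_L = 2·(0) − (1) − (2) = -3
  T: 2·[ṁ]_T − [U]_T − [α]_T = 2·(-1) − (-1) − (-1) = 0
Net dimensions [M² L⁻³] ≠ [1] — not dimensionless.

no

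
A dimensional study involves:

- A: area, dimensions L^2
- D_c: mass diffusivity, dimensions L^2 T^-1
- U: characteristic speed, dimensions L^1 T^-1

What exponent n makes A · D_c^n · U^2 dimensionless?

Balance the L exponent: (2)·n from D_c, plus (2) + 2·(1) = 4 from the rest, must sum to zero.
2n + 4 = 0, so n = -2.

-2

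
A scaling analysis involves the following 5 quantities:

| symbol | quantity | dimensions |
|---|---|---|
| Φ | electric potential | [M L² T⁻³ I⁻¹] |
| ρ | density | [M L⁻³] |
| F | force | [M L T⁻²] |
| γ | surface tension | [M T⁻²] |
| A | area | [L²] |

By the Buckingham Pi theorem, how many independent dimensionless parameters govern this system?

1

There are 5 variables and 4 base dimensions (M, L, T, I).
The dimension matrix has rank 4.
Independent dimensionless groups: 5 − 4 = 1.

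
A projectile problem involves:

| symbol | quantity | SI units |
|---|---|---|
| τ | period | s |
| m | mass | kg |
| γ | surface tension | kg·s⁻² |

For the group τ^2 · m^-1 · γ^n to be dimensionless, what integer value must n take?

Balance the M exponent: (1)·n from γ, plus 2·(0) − (1) = -1 from the rest, must sum to zero.
n − 1 = 0, so n = 1.

1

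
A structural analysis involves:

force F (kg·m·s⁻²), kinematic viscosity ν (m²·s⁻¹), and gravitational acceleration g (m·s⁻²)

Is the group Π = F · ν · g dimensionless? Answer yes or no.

Sum the exponent of each base dimension across the product:
  M: [F]_M + [ν]_M + [g]_M = (1) + (0) + (0) = 1
  L: [F]_L + [ν]_L + [g]_L = (1) + (2) + (1) = 4
  T: [F]_T + [ν]_T + [g]_T = (-2) + (-1) + (-2) = -5
Net dimensions [M L⁴ T⁻⁵] ≠ [1] — not dimensionless.

no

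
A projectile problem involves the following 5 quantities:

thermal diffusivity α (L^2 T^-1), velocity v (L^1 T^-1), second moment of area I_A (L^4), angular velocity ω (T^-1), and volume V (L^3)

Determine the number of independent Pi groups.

There are 5 variables and 2 base dimensions (L, T).
The dimension matrix has rank 2.
Independent dimensionless groups: 5 − 2 = 3.

3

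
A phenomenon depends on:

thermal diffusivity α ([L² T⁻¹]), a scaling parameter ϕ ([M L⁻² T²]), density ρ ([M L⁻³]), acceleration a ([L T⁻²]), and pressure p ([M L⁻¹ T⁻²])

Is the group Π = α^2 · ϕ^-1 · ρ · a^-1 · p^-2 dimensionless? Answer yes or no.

Sum the exponent of each base dimension across the product:
  M: 2·[α]_M − [ϕ]_M + [ρ]_M − [a]_M − 2·[p]_M = 2·(0) − (1) + (1) − (0) − 2·(1) = -2
  L: 2·[α]_L − [ϕ]_L + [ρ]_L − [a]_L − 2·[p]_L = 2·(2) − (-2) + (-3) − (1) − 2·(-1) = 4
  T: 2·[α]_T − [ϕ]_T + [ρ]_T − [a]_T − 2·[p]_T = 2·(-1) − (2) + (0) − (-2) − 2·(-2) = 2
Net dimensions [M⁻² L⁴ T²] ≠ [1] — not dimensionless.

no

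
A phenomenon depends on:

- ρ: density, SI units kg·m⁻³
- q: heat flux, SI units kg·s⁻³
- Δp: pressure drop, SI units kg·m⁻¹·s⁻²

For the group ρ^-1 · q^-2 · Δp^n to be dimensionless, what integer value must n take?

3

Balance the M exponent: (1)·n from Δp, plus −(1) − 2·(1) = -3 from the rest, must sum to zero.
n − 3 = 0, so n = 3.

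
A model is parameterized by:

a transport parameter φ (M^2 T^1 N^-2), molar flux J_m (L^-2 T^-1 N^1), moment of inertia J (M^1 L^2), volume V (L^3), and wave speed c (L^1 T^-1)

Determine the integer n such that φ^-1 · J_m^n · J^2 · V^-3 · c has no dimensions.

Balance the L exponent: (-2)·n from J_m, plus −(0) + 2·(2) − 3·(3) + (1) = -4 from the rest, must sum to zero.
-2n − 4 = 0, so n = -2.

-2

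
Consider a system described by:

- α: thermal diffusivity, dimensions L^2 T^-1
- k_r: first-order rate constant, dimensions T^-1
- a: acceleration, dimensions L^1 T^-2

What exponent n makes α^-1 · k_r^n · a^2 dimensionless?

-3

Balance the T exponent: (-1)·n from k_r, plus −(-1) + 2·(-2) = -3 from the rest, must sum to zero.
−n − 3 = 0, so n = -3.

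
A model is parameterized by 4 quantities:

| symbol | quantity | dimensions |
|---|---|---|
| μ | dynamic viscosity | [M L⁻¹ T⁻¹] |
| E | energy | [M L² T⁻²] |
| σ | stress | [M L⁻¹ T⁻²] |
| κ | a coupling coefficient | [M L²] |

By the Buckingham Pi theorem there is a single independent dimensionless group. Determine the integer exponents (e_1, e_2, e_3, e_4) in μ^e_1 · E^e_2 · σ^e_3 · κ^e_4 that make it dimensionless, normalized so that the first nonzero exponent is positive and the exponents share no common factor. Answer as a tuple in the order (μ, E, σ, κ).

(2, 1, -2, -1)

M: e_1·(1) + e_2·(1) + e_3·(1) + e_4·(1) = 0
L: e_1·(-1) + e_2·(2) + e_3·(-1) + e_4·(2) = 0
T: e_1·(-1) + e_2·(-2) + e_3·(-2) + e_4·(0) = 0
Solving this homogeneous linear system for the smallest-integer solution (first nonzero entry positive) gives (2, 1, -2, -1).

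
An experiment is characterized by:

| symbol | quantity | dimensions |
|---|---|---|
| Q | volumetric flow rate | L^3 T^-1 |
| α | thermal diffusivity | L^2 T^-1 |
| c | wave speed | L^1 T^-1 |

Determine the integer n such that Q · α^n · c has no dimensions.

-2

Balance the L exponent: (2)·n from α, plus (3) + (1) = 4 from the rest, must sum to zero.
2n + 4 = 0, so n = -2.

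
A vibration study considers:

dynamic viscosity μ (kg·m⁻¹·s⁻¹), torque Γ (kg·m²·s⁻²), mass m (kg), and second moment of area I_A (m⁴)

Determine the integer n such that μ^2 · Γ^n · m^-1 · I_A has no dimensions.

Balance the M exponent: (1)·n from Γ, plus 2·(1) − (1) + (0) = 1 from the rest, must sum to zero.
n + 1 = 0, so n = -1.

-1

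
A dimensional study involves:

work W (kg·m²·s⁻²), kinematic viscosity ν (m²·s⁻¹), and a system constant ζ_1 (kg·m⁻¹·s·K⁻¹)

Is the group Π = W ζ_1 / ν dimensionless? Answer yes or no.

no

Sum the exponent of each base dimension across the product:
  M: [W]_M − [ν]_M + [ζ_1]_M = (1) − (0) + (1) = 2
  L: [W]_L − [ν]_L + [ζ_1]_L = (2) − (2) + (-1) = -1
  T: [W]_T − [ν]_T + [ζ_1]_T = (-2) − (-1) + (1) = 0
  Θ: [W]_Θ − [ν]_Θ + [ζ_1]_Θ = (0) − (0) + (-1) = -1
Net dimensions [M² L⁻¹ Θ⁻¹] ≠ [1] — not dimensionless.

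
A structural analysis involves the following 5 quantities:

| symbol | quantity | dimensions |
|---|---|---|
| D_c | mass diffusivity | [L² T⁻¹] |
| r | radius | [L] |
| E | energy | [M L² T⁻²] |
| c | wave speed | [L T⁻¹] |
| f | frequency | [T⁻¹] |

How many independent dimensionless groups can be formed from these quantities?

2

There are 5 variables and 3 base dimensions (M, L, T).
The dimension matrix has rank 3.
Independent dimensionless groups: 5 − 3 = 2.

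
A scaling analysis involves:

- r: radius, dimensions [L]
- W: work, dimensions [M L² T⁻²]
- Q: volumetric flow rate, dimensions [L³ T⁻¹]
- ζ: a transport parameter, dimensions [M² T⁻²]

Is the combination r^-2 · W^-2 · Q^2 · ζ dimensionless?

Sum the exponent of each base dimension across the product:
  M: −2·[r]_M − 2·[W]_M + 2·[Q]_M + [ζ]_M = −2·(0) − 2·(1) + 2·(0) + (2) = 0
  L: −2·[r]_L − 2·[W]_L + 2·[Q]_L + [ζ]_L = −2·(1) − 2·(2) + 2·(3) + (0) = 0
  T: −2·[r]_T − 2·[W]_T + 2·[Q]_T + [ζ]_T = −2·(0) − 2·(-2) + 2·(-1) + (-2) = 0
All base exponents vanish — dimensionless.

yes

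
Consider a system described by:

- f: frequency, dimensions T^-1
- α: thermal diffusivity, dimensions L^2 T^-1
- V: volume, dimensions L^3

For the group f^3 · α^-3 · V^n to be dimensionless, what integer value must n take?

2

Balance the L exponent: (3)·n from V, plus 3·(0) − 3·(2) = -6 from the rest, must sum to zero.
3n − 6 = 0, so n = 2.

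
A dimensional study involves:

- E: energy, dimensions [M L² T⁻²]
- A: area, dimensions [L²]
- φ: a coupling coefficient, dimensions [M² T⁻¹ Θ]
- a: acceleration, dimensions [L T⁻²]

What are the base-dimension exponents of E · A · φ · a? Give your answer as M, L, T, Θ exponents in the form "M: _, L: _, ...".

M: 3, L: 5, T: -5, Θ: 1

Collect each base-dimension exponent across the product:
  M: (1) + (0) + (2) + (0) = 3
  L: (2) + (2) + (0) + (1) = 5
  T: (-2) + (0) + (-1) + (-2) = -5
  Θ: (0) + (0) + (1) + (0) = 1
So the dimensions are [M³ L⁵ T⁻⁵ Θ].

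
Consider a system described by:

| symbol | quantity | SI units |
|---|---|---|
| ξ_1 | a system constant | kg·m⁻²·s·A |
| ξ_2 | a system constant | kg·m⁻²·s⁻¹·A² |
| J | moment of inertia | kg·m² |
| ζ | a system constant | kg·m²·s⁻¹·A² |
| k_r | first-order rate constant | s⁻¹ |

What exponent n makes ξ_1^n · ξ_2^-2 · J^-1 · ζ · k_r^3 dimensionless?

Balance the M exponent: (1)·n from ξ_1, plus −2·(1) − (1) + (1) + 3·(0) = -2 from the rest, must sum to zero.
n − 2 = 0, so n = 2.

2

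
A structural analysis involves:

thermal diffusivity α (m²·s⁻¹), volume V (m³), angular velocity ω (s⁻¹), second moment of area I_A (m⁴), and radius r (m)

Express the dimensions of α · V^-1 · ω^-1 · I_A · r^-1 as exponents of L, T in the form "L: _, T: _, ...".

Collect each base-dimension exponent across the product:
  L: (2) − (3) − (0) + (4) − (1) = 2
  T: (-1) − (0) − (-1) + (0) − (0) = 0
So the dimensions are [L²].

L: 2, T: 0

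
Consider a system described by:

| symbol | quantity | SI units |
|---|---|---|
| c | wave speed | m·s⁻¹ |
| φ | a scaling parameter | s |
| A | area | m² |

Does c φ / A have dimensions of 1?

Sum the exponent of each base dimension across the product:
  L: [c]_L + [φ]_L − [A]_L = (1) + (0) − (2) = -1
  T: [c]_T + [φ]_T − [A]_T = (-1) + (1) − (0) = 0
Net dimensions [L⁻¹] ≠ [1] — not dimensionless.

no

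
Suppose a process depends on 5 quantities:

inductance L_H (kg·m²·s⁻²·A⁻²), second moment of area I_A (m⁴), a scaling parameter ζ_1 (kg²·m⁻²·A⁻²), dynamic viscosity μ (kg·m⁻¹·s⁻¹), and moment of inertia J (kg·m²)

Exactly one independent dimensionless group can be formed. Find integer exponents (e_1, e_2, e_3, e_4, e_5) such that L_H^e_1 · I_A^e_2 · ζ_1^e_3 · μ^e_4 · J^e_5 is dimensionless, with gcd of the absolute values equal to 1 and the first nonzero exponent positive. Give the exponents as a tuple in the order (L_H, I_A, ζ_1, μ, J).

(1, -3, -1, -2, 3)

M: e_1·(1) + e_2·(0) + e_3·(2) + e_4·(1) + e_5·(1) = 0
L: e_1·(2) + e_2·(4) + e_3·(-2) + e_4·(-1) + e_5·(2) = 0
T: e_1·(-2) + e_2·(0) + e_3·(0) + e_4·(-1) + e_5·(0) = 0
I: e_1·(-2) + e_2·(0) + e_3·(-2) + e_4·(0) + e_5·(0) = 0
Solving this homogeneous linear system for the smallest-integer solution (first nonzero entry positive) gives (1, -3, -1, -2, 3).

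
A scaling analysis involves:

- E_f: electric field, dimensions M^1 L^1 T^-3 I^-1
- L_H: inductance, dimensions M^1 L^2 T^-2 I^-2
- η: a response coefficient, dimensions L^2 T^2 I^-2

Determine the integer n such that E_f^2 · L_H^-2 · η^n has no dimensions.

1

Balance the L exponent: (2)·n from η, plus 2·(1) − 2·(2) = -2 from the rest, must sum to zero.
2n − 2 = 0, so n = 1.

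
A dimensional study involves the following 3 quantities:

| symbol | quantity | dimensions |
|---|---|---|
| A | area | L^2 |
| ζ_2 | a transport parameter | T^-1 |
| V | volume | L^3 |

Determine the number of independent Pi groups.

1

There are 3 variables and 2 base dimensions (L, T).
The dimension matrix has rank 2.
Independent dimensionless groups: 3 − 2 = 1.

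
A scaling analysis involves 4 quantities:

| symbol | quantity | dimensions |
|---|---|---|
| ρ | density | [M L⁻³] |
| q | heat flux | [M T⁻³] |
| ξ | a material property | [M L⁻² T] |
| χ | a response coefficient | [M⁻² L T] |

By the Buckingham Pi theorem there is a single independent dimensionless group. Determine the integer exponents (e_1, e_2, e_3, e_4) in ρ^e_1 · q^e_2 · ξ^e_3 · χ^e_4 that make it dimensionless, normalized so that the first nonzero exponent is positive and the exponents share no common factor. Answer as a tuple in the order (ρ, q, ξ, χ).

M: e_1·(1) + e_2·(1) + e_3·(1) + e_4·(-2) = 0
L: e_1·(-3) + e_2·(0) + e_3·(-2) + e_4·(1) = 0
T: e_1·(0) + e_2·(-3) + e_3·(1) + e_4·(1) = 0
Solving this homogeneous linear system for the smallest-integer solution (first nonzero entry positive) gives (1, -1, -2, -1).

(1, -1, -2, -1)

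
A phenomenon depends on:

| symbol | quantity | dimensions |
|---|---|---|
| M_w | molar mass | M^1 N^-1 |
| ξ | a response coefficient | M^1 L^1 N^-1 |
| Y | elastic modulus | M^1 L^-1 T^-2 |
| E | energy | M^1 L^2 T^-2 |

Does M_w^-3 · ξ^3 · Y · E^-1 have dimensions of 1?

yes

Sum the exponent of each base dimension across the product:
  M: −3·[M_w]_M + 3·[ξ]_M + [Y]_M − [E]_M = −3·(1) + 3·(1) + (1) − (1) = 0
  L: −3·[M_w]_L + 3·[ξ]_L + [Y]_L − [E]_L = −3·(0) + 3·(1) + (-1) − (2) = 0
  T: −3·[M_w]_T + 3·[ξ]_T + [Y]_T − [E]_T = −3·(0) + 3·(0) + (-2) − (-2) = 0
  N: −3·[M_w]_N + 3·[ξ]_N + [Y]_N − [E]_N = −3·(-1) + 3·(-1) + (0) − (0) = 0
All base exponents vanish — dimensionless.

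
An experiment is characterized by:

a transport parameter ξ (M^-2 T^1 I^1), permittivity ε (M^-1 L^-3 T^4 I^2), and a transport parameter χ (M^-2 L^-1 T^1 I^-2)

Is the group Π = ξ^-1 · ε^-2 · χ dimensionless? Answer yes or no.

Sum the exponent of each base dimension across the product:
  M: −[ξ]_M − 2·[ε]_M + [χ]_M = −(-2) − 2·(-1) + (-2) = 2
  L: −[ξ]_L − 2·[ε]_L + [χ]_L = −(0) − 2·(-3) + (-1) = 5
  T: −[ξ]_T − 2·[ε]_T + [χ]_T = −(1) − 2·(4) + (1) = -8
  I: −[ξ]_I − 2·[ε]_I + [χ]_I = −(1) − 2·(2) + (-2) = -7
Net dimensions [M² L⁵ T⁻⁸ I⁻⁷] ≠ [1] — not dimensionless.

no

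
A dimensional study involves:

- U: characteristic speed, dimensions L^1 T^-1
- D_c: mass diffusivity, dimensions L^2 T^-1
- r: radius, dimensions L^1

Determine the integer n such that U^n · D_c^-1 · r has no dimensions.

Balance the L exponent: (1)·n from U, plus −(2) + (1) = -1 from the rest, must sum to zero.
n − 1 = 0, so n = 1.

1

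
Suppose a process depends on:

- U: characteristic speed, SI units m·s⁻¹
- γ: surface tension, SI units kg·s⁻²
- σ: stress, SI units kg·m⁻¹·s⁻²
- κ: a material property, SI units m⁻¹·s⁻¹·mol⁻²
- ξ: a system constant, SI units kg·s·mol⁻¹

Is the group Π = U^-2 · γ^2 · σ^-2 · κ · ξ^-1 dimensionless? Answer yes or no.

Sum the exponent of each base dimension across the product:
  M: −2·[U]_M + 2·[γ]_M − 2·[σ]_M + [κ]_M − [ξ]_M = −2·(0) + 2·(1) − 2·(1) + (0) − (1) = -1
  L: −2·[U]_L + 2·[γ]_L − 2·[σ]_L + [κ]_L − [ξ]_L = −2·(1) + 2·(0) − 2·(-1) + (-1) − (0) = -1
  T: −2·[U]_T + 2·[γ]_T − 2·[σ]_T + [κ]_T − [ξ]_T = −2·(-1) + 2·(-2) − 2·(-2) + (-1) − (1) = 0
  N: −2·[U]_N + 2·[γ]_N − 2·[σ]_N + [κ]_N − [ξ]_N = −2·(0) + 2·(0) − 2·(0) + (-2) − (-1) = -1
Net dimensions [M⁻¹ L⁻¹ N⁻¹] ≠ [1] — not dimensionless.

no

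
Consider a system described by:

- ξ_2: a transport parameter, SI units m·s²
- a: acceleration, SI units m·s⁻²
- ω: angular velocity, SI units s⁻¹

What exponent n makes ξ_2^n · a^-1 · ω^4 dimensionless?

Balance the L exponent: (1)·n from ξ_2, plus −(1) + 4·(0) = -1 from the rest, must sum to zero.
n − 1 = 0, so n = 1.

1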